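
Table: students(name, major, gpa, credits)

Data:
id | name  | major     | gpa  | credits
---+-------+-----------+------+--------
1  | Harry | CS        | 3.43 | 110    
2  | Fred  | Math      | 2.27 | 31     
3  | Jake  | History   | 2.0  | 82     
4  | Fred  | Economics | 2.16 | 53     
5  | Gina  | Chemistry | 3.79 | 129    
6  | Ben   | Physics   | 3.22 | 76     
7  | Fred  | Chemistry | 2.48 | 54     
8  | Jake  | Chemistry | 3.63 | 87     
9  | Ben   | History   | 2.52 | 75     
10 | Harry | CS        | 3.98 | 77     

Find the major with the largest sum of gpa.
SELECT major, SUM(gpa) as val
FROM students
GROUP BY major
ORDER BY val DESC
LIMIT 1

Result: Chemistry with sum(gpa) = 9.90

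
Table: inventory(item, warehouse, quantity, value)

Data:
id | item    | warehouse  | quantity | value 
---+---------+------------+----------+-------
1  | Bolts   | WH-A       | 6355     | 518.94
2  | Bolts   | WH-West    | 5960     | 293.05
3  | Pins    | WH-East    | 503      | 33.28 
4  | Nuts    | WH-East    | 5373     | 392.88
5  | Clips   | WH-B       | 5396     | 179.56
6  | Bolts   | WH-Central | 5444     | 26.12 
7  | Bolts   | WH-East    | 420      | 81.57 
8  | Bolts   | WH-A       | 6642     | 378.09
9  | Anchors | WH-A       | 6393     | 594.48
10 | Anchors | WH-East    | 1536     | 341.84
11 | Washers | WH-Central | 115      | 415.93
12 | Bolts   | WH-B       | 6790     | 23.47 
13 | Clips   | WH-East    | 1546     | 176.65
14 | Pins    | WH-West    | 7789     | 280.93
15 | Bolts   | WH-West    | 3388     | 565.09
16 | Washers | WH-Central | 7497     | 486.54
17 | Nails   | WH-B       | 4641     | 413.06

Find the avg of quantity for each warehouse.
SELECT warehouse, AVG(quantity) as result
FROM inventory
GROUP BY warehouse

Result:
  WH-A: 6463.33
  WH-B: 5609.00
  WH-Central: 4352.00
  WH-East: 1875.60
  WH-West: 5712.33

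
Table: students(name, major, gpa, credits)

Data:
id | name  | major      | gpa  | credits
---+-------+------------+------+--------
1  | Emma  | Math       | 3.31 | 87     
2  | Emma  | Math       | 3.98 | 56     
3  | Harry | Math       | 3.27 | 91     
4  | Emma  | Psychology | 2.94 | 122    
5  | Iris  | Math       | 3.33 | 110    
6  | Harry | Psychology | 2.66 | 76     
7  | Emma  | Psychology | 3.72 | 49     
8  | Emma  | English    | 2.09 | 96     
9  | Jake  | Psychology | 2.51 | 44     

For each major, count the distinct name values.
SELECT major, COUNT(DISTINCT name)
FROM students
GROUP BY major

Result:
  English: 1 distinct
  Math: 3 distinct
  Psychology: 3 distinct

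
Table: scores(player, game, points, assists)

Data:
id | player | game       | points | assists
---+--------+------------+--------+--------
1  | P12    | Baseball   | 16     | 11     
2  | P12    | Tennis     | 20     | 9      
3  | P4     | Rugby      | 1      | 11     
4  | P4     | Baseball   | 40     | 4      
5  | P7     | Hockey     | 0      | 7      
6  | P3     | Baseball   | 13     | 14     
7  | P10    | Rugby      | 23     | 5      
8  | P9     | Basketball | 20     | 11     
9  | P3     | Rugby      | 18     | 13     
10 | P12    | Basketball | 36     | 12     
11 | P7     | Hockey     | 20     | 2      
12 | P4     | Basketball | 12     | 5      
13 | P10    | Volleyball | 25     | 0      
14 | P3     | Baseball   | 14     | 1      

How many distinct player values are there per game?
SELECT game, COUNT(DISTINCT player)
FROM scores
GROUP BY game

Result:
  Baseball: 3 distinct
  Basketball: 3 distinct
  Hockey: 1 distinct
  Rugby: 3 distinct
  Tennis: 1 distinct
  Volleyball: 1 distinct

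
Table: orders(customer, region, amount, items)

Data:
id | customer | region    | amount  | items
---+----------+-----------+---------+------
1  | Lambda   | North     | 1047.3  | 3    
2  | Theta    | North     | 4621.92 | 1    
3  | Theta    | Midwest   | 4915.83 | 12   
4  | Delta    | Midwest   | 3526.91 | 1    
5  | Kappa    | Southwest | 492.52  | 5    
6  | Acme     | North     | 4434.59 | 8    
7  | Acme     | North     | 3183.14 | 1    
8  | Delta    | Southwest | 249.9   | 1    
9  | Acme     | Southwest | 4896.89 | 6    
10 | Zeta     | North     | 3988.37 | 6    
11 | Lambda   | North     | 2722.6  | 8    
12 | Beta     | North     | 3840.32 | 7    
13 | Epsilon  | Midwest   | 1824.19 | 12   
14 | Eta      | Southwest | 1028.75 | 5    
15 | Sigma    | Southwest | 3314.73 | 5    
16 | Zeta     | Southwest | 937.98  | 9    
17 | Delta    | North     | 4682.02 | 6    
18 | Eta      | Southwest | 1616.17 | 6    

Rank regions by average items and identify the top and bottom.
SELECT region, AVG(items)
FROM orders
GROUP BY region
ORDER BY AVG(items)

All groups:
  North: 5.00
  Southwest: 5.29
  Midwest: 8.33

Highest: Midwest (8.33)
Lowest: North (5.00)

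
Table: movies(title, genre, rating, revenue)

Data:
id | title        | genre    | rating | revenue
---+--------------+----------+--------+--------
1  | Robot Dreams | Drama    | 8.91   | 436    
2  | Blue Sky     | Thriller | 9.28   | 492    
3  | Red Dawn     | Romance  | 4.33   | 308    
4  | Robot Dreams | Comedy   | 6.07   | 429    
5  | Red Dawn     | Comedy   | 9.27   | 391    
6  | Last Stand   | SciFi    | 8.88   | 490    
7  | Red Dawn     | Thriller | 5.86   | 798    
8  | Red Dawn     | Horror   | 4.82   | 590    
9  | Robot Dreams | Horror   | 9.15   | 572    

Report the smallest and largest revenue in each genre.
SELECT genre, MIN(revenue), MAX(revenue)
FROM movies
GROUP BY genre

Result:
  Comedy: min=391, max=429
  Drama: min=436, max=436
  Horror: min=572, max=590
  Romance: min=308, max=308
  SciFi: min=490, max=490
  Thriller: min=492, max=798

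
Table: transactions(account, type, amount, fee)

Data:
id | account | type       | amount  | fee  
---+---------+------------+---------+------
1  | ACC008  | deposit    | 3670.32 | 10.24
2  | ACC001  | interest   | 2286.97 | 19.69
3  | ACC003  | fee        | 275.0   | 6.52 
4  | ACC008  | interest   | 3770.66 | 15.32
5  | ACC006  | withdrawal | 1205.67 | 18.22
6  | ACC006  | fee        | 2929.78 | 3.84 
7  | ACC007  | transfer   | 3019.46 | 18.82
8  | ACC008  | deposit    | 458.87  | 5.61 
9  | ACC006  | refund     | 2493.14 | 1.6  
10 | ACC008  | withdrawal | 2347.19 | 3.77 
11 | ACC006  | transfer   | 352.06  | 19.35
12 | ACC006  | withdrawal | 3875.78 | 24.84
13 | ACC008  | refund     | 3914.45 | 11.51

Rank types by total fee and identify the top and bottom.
SELECT type, SUM(fee)
FROM transactions
GROUP BY type
ORDER BY SUM(fee)

All groups:
  fee: 10.36
  refund: 13.11
  deposit: 15.85
  interest: 35.01
  transfer: 38.17
  withdrawal: 46.83

Highest: withdrawal (46.83)
Lowest: fee (10.36)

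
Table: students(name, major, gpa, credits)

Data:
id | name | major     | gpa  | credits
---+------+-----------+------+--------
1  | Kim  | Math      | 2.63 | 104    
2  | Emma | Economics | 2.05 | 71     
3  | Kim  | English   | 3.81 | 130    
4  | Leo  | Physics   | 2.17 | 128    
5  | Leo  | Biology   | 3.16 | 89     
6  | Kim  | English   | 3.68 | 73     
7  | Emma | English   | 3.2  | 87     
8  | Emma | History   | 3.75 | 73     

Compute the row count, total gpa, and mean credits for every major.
SELECT major,
       COUNT(*) as cnt,
       SUM(gpa) as total_gpa,
       AVG(credits) as avg_credits
FROM students
GROUP BY major

Result:
  Biology: 1 records, 3.16 total gpa, 89.00 avg credits
  Economics: 1 records, 2.05 total gpa, 71.00 avg credits
  English: 3 records, 10.69 total gpa, 96.67 avg credits
  History: 1 records, 3.75 total gpa, 73.00 avg credits
  Math: 1 records, 2.63 total gpa, 104.00 avg credits
  Physics: 1 records, 2.17 total gpa, 128.00 avg credits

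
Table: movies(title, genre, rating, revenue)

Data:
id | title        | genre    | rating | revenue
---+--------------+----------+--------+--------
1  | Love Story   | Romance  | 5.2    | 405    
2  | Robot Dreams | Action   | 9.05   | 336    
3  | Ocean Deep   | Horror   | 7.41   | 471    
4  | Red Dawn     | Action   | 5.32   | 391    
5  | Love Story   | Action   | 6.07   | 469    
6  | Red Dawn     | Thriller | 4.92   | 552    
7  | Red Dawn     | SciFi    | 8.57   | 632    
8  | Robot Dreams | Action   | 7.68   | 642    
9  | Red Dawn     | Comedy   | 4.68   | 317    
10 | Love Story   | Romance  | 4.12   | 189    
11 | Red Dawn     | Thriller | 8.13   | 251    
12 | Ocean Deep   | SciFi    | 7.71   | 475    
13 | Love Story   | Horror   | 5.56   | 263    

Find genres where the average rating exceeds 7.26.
SELECT genre, AVG(rating)
FROM movies
GROUP BY genre
HAVING AVG(rating) > 7.26

Result:
  SciFi: avg=8.14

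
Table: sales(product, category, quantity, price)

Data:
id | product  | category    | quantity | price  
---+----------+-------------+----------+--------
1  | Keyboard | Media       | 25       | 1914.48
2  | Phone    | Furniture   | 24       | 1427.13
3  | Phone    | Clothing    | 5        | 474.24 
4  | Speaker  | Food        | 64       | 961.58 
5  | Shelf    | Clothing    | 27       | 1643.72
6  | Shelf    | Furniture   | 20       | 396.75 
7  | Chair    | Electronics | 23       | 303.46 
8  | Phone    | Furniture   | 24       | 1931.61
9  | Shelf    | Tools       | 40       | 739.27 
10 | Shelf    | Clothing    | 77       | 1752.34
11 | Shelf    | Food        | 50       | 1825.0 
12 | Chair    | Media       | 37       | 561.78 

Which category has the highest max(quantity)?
SELECT category, MAX(quantity) as val
FROM sales
GROUP BY category
ORDER BY val DESC
LIMIT 1

Result: Clothing with max(quantity) = 77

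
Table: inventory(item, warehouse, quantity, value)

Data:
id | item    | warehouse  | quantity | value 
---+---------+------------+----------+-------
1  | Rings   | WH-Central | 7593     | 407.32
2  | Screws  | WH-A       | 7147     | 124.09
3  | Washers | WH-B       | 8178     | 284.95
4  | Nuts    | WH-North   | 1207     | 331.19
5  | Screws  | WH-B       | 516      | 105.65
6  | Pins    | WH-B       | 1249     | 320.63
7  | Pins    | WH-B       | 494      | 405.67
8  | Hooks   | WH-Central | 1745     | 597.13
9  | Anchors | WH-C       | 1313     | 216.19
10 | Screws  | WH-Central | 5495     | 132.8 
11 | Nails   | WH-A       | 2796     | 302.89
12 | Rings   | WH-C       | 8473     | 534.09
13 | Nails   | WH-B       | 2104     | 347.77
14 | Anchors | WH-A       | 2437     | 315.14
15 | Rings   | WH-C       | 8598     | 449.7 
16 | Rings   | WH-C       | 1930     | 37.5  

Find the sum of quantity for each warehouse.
SELECT warehouse, SUM(quantity) as result
FROM inventory
GROUP BY warehouse

Result:
  WH-A: 12380
  WH-B: 12541
  WH-C: 20314
  WH-Central: 14833
  WH-North: 1207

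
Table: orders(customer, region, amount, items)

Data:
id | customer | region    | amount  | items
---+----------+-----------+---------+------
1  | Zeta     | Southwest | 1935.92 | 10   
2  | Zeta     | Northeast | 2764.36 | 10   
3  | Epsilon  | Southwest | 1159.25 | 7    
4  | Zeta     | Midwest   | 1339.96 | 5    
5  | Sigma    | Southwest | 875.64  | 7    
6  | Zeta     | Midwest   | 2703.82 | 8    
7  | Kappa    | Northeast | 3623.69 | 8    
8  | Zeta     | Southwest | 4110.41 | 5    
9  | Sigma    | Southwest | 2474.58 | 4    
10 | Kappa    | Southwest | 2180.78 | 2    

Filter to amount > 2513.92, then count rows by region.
SELECT region, COUNT(*)
FROM orders
WHERE amount > 2513.92
GROUP BY region

Note: WHERE filters rows before grouping.

Result:
  Midwest: 1
  Northeast: 2
  Southwest: 1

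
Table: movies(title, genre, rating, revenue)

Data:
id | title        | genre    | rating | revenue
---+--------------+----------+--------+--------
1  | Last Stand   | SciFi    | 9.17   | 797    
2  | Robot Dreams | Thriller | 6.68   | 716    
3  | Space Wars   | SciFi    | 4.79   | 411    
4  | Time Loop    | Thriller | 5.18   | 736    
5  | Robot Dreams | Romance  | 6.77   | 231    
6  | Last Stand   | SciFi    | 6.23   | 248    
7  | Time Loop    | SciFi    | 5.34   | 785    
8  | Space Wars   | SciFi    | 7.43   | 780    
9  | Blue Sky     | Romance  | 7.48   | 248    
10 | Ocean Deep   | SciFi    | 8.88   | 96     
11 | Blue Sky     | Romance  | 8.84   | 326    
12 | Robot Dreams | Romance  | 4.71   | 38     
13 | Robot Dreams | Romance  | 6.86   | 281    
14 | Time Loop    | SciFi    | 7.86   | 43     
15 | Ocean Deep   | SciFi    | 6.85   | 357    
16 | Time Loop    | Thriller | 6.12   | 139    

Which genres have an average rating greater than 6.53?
SELECT genre, AVG(rating)
FROM movies
GROUP BY genre
HAVING AVG(rating) > 6.53

Result:
  Romance: avg=6.93
  SciFi: avg=7.07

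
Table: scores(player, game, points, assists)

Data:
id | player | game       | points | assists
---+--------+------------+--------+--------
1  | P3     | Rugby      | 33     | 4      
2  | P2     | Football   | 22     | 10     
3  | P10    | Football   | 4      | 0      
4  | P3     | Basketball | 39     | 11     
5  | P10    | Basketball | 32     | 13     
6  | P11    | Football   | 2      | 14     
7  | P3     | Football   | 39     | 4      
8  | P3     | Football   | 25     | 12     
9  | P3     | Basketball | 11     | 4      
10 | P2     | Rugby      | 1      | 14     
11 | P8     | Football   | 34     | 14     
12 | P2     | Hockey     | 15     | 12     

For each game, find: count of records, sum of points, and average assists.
SELECT game,
       COUNT(*) as cnt,
       SUM(points) as total_points,
       AVG(assists) as avg_assists
FROM scores
GROUP BY game

Result:
  Basketball: 3 records, 82 total points, 9.33 avg assists
  Football: 6 records, 126 total points, 9.00 avg assists
  Hockey: 1 records, 15 total points, 12.00 avg assists
  Rugby: 2 records, 34 total points, 9.00 avg assists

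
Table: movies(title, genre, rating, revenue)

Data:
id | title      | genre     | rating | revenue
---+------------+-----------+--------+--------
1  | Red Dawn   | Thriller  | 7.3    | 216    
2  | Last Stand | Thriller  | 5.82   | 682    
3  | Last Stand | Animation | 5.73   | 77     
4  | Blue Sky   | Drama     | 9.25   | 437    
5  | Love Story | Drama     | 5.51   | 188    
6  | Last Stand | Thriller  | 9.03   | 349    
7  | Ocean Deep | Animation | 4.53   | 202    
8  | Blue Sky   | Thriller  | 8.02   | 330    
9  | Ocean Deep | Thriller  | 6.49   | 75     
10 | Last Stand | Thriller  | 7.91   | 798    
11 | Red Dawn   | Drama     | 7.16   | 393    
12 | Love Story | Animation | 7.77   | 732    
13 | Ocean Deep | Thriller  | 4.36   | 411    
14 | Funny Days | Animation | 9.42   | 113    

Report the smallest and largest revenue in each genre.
SELECT genre, MIN(revenue), MAX(revenue)
FROM movies
GROUP BY genre

Result:
  Animation: min=77, max=732
  Drama: min=188, max=437
  Thriller: min=75, max=798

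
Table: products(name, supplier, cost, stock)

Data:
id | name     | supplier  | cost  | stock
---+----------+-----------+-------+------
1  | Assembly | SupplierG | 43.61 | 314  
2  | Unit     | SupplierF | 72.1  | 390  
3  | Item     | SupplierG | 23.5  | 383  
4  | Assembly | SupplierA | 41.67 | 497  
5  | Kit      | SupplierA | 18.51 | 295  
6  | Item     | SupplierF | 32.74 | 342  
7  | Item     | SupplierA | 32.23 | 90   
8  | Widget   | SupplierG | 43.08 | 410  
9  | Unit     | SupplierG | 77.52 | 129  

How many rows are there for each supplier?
SELECT supplier, COUNT(*) as count
FROM products
GROUP BY supplier

Result:
  SupplierA: 3
  SupplierF: 2
  SupplierG: 4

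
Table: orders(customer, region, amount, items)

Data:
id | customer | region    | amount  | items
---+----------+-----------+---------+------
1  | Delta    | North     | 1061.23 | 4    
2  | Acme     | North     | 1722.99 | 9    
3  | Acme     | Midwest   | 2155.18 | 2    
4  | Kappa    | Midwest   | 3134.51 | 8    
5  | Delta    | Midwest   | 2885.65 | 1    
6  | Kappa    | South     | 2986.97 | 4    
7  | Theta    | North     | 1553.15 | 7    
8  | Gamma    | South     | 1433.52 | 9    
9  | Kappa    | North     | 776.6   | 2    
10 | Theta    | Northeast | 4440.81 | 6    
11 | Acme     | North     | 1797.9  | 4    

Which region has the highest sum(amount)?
SELECT region, SUM(amount) as val
FROM orders
GROUP BY region
ORDER BY val DESC
LIMIT 1

Result: Midwest with sum(amount) = 8175.34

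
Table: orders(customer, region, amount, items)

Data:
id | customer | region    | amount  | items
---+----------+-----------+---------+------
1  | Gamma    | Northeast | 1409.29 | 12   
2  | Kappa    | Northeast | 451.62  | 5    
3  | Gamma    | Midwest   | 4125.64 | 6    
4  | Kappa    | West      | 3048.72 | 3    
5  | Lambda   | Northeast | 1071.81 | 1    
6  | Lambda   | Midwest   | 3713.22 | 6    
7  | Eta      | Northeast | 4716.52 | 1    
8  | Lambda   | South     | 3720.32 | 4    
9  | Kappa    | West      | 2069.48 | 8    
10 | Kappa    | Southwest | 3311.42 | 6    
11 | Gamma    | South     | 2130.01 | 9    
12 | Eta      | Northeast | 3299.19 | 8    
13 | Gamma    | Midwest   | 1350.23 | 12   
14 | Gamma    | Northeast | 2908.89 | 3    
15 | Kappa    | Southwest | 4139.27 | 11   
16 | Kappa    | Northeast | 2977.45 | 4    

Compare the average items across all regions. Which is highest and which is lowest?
SELECT region, AVG(items)
FROM orders
GROUP BY region
ORDER BY AVG(items)

All groups:
  Northeast: 4.86
  West: 5.50
  South: 6.50
  Midwest: 8.00
  Southwest: 8.50

Highest: Southwest (8.50)
Lowest: Northeast (4.86)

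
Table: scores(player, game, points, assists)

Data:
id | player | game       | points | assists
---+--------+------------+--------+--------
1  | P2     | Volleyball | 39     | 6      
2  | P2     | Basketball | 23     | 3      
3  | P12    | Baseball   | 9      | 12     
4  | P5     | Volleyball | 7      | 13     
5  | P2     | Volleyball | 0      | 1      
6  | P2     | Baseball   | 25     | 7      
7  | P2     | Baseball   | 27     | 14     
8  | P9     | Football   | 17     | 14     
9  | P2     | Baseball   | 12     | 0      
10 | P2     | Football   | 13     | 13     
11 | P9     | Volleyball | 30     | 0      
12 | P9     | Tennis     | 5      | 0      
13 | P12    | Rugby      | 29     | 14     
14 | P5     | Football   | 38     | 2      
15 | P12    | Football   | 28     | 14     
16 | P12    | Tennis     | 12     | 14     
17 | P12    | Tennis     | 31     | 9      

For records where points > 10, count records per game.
SELECT game, COUNT(*)
FROM scores
WHERE points > 10
GROUP BY game

Note: WHERE filters rows before grouping.

Result:
  Baseball: 3
  Basketball: 1
  Football: 4
  Rugby: 1
  Tennis: 2
  Volleyball: 2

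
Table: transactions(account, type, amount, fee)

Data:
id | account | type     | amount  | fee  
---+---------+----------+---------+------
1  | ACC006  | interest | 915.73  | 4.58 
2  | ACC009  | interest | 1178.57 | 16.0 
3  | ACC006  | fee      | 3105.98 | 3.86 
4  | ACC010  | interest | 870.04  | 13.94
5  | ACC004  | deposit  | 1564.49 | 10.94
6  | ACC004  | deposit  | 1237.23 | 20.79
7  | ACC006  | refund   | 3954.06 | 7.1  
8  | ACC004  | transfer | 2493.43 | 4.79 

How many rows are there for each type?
SELECT type, COUNT(*) as count
FROM transactions
GROUP BY type

Result:
  deposit: 2
  fee: 1
  interest: 3
  refund: 1
  transfer: 1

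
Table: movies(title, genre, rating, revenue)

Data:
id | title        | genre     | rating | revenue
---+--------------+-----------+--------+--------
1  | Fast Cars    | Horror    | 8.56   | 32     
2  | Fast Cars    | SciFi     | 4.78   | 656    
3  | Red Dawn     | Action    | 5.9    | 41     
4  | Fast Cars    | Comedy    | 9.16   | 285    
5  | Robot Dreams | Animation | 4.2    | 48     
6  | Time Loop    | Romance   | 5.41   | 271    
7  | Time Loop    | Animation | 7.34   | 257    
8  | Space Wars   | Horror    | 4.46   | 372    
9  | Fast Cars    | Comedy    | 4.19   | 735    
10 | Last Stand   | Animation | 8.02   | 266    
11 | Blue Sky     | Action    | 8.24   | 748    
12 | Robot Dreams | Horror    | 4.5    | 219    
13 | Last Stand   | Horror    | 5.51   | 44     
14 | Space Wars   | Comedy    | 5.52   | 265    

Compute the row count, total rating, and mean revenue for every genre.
SELECT genre,
       COUNT(*) as cnt,
       SUM(rating) as total_rating,
       AVG(revenue) as avg_revenue
FROM movies
GROUP BY genre

Result:
  Action: 2 records, 14.14 total rating, 394.50 avg revenue
  Animation: 3 records, 19.56 total rating, 190.33 avg revenue
  Comedy: 3 records, 18.87 total rating, 428.33 avg revenue
  Horror: 4 records, 23.03 total rating, 166.75 avg revenue
  Romance: 1 records, 5.41 total rating, 271.00 avg revenue
  SciFi: 1 records, 4.78 total rating, 656.00 avg revenue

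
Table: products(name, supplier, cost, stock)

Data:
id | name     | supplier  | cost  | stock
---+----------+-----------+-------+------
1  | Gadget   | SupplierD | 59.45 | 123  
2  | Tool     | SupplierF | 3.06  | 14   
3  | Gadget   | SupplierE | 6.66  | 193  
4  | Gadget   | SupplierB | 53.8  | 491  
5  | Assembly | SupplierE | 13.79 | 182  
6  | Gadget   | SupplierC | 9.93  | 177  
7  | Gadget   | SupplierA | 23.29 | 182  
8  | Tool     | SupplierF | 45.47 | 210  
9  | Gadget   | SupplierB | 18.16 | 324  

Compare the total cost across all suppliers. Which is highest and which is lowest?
SELECT supplier, SUM(cost)
FROM products
GROUP BY supplier
ORDER BY SUM(cost)

All groups:
  SupplierC: 9.93
  SupplierE: 20.45
  SupplierA: 23.29
  SupplierF: 48.53
  SupplierD: 59.45
  SupplierB: 71.96

Highest: SupplierB (71.96)
Lowest: SupplierC (9.93)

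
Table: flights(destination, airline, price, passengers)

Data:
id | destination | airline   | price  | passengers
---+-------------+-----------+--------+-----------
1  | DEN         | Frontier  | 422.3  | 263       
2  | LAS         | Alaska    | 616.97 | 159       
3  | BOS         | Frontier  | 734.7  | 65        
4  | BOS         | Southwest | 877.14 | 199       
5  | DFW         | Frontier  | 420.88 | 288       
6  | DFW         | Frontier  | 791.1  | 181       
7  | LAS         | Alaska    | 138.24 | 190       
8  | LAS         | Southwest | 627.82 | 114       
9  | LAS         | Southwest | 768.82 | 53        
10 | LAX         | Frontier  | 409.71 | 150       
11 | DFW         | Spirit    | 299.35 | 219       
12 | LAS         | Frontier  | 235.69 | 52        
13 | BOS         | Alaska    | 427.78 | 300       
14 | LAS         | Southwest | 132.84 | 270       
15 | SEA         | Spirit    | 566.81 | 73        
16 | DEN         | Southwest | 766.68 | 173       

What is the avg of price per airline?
SELECT airline, AVG(price) as result
FROM flights
GROUP BY airline

Result:
  Alaska: 394.33
  Frontier: 502.40
  Southwest: 634.66
  Spirit: 433.08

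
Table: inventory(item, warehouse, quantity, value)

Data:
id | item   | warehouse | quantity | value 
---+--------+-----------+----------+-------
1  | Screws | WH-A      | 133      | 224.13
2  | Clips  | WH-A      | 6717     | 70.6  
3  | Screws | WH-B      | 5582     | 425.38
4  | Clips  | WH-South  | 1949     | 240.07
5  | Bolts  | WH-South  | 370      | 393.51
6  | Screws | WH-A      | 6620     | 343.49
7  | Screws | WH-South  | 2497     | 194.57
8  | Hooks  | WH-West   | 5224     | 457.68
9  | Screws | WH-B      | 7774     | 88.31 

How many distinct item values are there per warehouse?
SELECT warehouse, COUNT(DISTINCT item)
FROM inventory
GROUP BY warehouse

Result:
  WH-A: 2 distinct
  WH-B: 1 distinct
  WH-South: 3 distinct
  WH-West: 1 distinct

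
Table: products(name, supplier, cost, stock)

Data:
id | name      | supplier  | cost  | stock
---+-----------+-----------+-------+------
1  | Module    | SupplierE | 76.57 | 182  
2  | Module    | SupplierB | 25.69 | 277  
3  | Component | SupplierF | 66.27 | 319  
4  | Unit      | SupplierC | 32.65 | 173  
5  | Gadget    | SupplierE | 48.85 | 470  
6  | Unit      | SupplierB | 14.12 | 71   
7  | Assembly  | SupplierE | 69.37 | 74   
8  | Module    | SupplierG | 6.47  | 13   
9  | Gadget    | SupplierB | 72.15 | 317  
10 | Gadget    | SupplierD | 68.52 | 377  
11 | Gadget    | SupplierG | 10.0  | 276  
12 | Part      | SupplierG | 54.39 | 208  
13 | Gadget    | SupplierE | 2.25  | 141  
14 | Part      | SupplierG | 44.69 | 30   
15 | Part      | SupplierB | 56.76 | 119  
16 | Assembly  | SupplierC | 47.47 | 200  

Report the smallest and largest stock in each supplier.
SELECT supplier, MIN(stock), MAX(stock)
FROM products
GROUP BY supplier

Result:
  SupplierB: min=71, max=317
  SupplierC: min=173, max=200
  SupplierD: min=377, max=377
  SupplierE: min=74, max=470
  SupplierF: min=319, max=319
  SupplierG: min=13, max=276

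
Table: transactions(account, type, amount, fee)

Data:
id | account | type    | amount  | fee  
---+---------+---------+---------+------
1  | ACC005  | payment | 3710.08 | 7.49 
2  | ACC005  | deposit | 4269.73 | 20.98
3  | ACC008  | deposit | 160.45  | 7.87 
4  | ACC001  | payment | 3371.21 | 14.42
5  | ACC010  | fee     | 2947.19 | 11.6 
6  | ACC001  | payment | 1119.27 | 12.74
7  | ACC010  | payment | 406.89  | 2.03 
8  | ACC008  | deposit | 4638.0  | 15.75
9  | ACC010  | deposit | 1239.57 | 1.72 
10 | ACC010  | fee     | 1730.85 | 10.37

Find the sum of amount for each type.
SELECT type, SUM(amount) as result
FROM transactions
GROUP BY type

Result:
  deposit: 10307.75
  fee: 4678.04
  payment: 8607.45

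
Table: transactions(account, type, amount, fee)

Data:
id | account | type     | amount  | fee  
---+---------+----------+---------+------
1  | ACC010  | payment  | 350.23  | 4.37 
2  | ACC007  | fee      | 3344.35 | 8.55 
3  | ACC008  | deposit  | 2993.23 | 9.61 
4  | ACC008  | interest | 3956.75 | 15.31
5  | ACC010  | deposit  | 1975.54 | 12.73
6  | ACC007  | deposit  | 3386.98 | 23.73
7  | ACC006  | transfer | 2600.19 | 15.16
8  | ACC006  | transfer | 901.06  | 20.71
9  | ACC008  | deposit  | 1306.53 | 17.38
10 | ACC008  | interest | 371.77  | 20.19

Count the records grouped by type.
SELECT type, COUNT(*) as count
FROM transactions
GROUP BY type

Result:
  deposit: 4
  fee: 1
  interest: 2
  payment: 1
  transfer: 2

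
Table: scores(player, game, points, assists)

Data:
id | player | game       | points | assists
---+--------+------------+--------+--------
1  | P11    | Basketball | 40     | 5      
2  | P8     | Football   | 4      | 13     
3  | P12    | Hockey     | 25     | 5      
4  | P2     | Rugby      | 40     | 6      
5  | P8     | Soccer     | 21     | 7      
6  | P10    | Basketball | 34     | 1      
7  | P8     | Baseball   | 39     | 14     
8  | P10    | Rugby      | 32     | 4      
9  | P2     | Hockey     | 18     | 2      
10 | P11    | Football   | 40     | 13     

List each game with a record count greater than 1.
SELECT game, COUNT(*) as cnt
FROM scores
GROUP BY game
HAVING COUNT(*) > 1

Result:
  Basketball: 2
  Football: 2
  Hockey: 2
  Rugby: 2

Note: HAVING filters groups after aggregation, WHERE filters rows before.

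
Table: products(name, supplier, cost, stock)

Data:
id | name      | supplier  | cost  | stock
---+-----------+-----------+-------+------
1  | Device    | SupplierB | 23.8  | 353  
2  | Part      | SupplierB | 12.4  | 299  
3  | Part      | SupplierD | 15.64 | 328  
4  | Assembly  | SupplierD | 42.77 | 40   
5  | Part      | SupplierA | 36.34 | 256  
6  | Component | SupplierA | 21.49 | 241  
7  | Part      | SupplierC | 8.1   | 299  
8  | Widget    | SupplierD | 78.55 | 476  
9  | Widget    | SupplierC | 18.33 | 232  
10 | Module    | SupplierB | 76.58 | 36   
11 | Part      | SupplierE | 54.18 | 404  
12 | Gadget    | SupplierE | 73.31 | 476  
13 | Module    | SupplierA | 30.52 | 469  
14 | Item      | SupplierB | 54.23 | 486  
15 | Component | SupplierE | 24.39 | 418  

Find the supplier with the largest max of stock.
SELECT supplier, MAX(stock) as val
FROM products
GROUP BY supplier
ORDER BY val DESC
LIMIT 1

Result: SupplierB with max(stock) = 486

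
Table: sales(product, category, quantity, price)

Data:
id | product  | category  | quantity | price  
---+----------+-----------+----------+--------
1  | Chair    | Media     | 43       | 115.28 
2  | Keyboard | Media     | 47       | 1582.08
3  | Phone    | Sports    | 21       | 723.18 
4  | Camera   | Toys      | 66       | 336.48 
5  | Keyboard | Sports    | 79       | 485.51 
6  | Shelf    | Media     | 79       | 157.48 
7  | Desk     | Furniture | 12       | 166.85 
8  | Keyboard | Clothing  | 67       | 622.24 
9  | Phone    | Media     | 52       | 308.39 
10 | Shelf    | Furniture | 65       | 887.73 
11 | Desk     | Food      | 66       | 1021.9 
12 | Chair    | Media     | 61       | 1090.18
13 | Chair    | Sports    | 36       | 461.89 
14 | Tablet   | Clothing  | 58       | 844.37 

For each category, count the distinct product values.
SELECT category, COUNT(DISTINCT product)
FROM sales
GROUP BY category

Result:
  Clothing: 2 distinct
  Food: 1 distinct
  Furniture: 2 distinct
  Media: 4 distinct
  Sports: 3 distinct
  Toys: 1 distinct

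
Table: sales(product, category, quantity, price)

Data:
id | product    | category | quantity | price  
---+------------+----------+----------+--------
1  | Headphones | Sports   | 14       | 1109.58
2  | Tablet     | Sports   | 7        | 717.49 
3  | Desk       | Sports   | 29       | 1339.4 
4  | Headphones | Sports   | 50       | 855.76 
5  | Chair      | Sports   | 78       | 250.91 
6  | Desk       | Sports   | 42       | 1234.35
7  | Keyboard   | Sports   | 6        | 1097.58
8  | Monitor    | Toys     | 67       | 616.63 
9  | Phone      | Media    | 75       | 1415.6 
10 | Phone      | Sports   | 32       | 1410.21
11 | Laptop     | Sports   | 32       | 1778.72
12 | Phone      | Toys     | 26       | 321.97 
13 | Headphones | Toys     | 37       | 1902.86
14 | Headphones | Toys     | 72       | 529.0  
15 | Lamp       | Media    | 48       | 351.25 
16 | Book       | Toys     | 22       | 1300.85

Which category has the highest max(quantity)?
SELECT category, MAX(quantity) as val
FROM sales
GROUP BY category
ORDER BY val DESC
LIMIT 1

Result: Sports with max(quantity) = 78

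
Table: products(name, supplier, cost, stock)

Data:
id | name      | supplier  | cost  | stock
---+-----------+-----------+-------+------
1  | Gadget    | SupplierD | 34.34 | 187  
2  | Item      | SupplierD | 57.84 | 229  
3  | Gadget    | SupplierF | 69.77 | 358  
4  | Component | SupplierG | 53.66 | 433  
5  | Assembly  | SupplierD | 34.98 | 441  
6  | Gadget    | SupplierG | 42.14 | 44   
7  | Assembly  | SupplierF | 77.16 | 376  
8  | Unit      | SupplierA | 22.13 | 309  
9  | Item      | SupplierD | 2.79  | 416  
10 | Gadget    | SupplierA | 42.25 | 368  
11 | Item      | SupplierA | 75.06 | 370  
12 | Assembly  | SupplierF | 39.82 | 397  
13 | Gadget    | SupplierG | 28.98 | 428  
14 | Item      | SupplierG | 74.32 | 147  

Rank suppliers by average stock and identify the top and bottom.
SELECT supplier, AVG(stock)
FROM products
GROUP BY supplier
ORDER BY AVG(stock)

All groups:
  SupplierG: 263.00
  SupplierD: 318.25
  SupplierA: 349.00
  SupplierF: 377.00

Highest: SupplierF (377.00)
Lowest: SupplierG (263.00)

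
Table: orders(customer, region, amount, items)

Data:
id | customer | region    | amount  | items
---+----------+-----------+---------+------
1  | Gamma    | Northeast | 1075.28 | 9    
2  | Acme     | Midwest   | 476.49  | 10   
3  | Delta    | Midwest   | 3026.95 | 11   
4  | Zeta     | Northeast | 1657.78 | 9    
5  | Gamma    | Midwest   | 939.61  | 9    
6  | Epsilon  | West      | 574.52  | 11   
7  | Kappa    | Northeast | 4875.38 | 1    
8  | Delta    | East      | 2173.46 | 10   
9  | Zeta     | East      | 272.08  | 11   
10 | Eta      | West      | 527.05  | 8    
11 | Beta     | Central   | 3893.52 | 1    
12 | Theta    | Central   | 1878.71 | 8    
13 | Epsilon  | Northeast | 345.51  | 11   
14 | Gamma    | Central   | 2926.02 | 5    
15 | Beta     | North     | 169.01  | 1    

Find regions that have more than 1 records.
SELECT region, COUNT(*) as cnt
FROM orders
GROUP BY region
HAVING COUNT(*) > 1

Result:
  Central: 3
  East: 2
  Midwest: 3
  Northeast: 4
  West: 2

Note: HAVING filters groups after aggregation, WHERE filters rows before.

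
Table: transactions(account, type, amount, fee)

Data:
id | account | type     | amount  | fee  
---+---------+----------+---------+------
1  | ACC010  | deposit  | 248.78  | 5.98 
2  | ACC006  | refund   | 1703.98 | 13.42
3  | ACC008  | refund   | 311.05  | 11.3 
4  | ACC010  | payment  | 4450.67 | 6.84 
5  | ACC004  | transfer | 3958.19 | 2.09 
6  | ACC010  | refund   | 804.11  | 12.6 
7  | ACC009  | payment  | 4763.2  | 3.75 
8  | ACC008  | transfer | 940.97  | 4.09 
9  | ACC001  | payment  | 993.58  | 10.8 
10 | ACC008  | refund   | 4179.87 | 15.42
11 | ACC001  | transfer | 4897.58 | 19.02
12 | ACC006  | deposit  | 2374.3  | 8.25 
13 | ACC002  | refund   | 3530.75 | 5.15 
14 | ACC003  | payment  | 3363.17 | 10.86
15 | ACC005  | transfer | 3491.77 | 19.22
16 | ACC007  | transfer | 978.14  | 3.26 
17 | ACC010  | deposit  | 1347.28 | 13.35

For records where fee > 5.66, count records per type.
SELECT type, COUNT(*)
FROM transactions
WHERE fee > 5.66
GROUP BY type

Note: WHERE filters rows before grouping.

Result:
  deposit: 3
  payment: 3
  refund: 4
  transfer: 2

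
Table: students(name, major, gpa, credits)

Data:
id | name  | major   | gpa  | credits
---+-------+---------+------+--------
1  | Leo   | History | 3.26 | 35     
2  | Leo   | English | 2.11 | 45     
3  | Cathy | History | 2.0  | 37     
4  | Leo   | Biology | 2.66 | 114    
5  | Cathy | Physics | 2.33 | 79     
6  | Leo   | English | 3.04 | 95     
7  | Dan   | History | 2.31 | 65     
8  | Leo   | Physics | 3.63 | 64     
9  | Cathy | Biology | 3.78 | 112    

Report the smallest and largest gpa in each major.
SELECT major, MIN(gpa), MAX(gpa)
FROM students
GROUP BY major

Result:
  Biology: min=2.66, max=3.78
  English: min=2.11, max=3.04
  History: min=2.00, max=3.26
  Physics: min=2.33, max=3.63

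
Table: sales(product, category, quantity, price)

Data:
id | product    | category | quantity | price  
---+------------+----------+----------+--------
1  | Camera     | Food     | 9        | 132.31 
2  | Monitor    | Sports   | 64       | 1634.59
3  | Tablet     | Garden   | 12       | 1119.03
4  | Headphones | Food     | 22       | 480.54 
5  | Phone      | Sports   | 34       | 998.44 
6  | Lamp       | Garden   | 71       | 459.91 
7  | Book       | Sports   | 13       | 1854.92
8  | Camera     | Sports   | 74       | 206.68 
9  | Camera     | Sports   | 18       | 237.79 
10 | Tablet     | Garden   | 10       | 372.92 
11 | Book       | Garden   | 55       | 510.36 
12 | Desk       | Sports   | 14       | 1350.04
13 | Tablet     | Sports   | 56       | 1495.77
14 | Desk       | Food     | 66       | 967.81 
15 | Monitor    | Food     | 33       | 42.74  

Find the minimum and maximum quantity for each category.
SELECT category, MIN(quantity), MAX(quantity)
FROM sales
GROUP BY category

Result:
  Food: min=9, max=66
  Garden: min=10, max=71
  Sports: min=13, max=74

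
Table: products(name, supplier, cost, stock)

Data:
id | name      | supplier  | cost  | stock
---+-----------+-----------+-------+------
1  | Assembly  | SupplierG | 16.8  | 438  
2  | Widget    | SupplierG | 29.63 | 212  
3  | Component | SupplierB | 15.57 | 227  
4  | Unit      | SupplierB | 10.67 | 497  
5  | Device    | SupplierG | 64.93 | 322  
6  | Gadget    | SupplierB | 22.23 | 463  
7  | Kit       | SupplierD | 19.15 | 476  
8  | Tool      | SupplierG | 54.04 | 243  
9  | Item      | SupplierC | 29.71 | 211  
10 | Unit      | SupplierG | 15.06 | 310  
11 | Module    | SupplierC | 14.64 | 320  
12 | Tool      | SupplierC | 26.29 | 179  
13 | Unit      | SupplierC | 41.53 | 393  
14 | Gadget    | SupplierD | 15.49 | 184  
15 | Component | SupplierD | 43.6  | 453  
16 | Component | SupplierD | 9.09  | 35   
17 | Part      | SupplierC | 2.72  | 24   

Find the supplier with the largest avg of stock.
SELECT supplier, AVG(stock) as val
FROM products
GROUP BY supplier
ORDER BY val DESC
LIMIT 1

Result: SupplierB with avg(stock) = 395.67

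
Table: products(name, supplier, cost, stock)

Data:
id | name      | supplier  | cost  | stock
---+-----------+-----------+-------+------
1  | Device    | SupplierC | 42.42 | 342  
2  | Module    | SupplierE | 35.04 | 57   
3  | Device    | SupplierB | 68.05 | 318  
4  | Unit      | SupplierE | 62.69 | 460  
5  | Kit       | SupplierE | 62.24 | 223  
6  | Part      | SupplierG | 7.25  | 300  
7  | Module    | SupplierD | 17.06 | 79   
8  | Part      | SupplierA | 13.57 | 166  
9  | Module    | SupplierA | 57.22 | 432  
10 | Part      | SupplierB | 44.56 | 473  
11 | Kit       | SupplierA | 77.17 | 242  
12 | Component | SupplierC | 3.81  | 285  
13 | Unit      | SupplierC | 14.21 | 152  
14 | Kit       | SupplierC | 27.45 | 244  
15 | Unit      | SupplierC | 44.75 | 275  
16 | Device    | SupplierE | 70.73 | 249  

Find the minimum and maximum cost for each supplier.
SELECT supplier, MIN(cost), MAX(cost)
FROM products
GROUP BY supplier

Result:
  SupplierA: min=13.57, max=77.17
  SupplierB: min=44.56, max=68.05
  SupplierC: min=3.81, max=44.75
  SupplierD: min=17.06, max=17.06
  SupplierE: min=35.04, max=70.73
  SupplierG: min=7.25, max=7.25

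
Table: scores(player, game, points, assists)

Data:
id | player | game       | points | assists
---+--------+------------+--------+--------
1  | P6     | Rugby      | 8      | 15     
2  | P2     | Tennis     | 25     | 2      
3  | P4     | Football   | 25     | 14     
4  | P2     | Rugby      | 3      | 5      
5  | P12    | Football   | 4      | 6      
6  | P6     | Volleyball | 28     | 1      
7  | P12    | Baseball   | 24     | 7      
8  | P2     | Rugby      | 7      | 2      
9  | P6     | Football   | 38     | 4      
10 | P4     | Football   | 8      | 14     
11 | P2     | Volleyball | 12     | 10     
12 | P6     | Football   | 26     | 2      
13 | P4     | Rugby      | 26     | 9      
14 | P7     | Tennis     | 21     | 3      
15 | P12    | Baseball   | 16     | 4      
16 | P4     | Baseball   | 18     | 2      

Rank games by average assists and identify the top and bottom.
SELECT game, AVG(assists)
FROM scores
GROUP BY game
ORDER BY AVG(assists)

All groups:
  Tennis: 2.50
  Baseball: 4.33
  Volleyball: 5.50
  Rugby: 7.75
  Football: 8.00

Highest: Football (8.00)
Lowest: Tennis (2.50)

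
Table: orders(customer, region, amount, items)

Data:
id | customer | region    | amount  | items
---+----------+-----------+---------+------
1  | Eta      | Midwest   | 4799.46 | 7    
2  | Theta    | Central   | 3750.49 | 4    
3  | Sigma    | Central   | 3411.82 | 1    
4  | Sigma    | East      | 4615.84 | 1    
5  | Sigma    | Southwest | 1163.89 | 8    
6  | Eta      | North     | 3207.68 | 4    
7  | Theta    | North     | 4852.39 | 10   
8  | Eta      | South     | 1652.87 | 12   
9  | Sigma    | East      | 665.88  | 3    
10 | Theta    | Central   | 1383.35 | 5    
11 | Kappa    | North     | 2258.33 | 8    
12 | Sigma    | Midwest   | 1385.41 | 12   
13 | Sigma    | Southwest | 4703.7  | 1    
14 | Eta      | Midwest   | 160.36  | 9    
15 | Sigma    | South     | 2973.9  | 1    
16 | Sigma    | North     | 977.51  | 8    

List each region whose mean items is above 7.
SELECT region, AVG(items)
FROM orders
GROUP BY region
HAVING AVG(items) > 7

Result:
  Midwest: avg=9.33
  North: avg=7.50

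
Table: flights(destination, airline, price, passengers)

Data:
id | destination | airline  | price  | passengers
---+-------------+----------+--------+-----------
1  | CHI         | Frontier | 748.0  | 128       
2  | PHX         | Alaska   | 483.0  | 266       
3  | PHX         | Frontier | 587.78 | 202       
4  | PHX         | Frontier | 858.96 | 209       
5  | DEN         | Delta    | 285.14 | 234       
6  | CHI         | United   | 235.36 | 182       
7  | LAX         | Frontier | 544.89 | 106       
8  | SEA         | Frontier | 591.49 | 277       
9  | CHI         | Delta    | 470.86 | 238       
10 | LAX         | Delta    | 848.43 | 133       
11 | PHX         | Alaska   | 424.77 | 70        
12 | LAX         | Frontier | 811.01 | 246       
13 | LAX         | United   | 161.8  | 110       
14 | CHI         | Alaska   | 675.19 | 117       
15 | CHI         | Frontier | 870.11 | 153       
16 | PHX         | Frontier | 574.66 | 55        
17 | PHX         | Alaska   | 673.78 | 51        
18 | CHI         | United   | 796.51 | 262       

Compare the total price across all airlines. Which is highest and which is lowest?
SELECT airline, SUM(price)
FROM flights
GROUP BY airline
ORDER BY SUM(price)

All groups:
  United: 1193.67
  Delta: 1604.43
  Alaska: 2256.74
  Frontier: 5586.90

Highest: Frontier (5586.90)
Lowest: United (1193.67)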